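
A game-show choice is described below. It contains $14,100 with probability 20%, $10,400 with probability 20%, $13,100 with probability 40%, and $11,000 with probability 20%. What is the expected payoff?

$12,340

EV = 0.2 × 14100 + 0.2 × 10400 + 0.4 × 13100 + 0.2 × 11000 = 2820 + 2080 + 5240 + 2200 = 12340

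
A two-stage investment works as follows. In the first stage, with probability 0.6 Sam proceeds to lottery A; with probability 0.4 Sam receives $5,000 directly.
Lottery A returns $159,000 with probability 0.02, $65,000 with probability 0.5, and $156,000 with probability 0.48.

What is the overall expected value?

$68,336

EV(A) = 0.02 × 159000 + 0.5 × 65000 + 0.48 × 156000 = 3180 + 32500 + 74880 = 110560
Branch B: 5000 (certain)
Overall = 0.6 × 110560 + 0.4 × 5000 = 66336 + 2000 = 68336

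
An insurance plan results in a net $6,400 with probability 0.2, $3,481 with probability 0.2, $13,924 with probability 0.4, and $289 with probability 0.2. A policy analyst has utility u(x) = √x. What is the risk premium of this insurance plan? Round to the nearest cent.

$1,457.04

E[u] = 0.2·√6400 + 0.2·√3481 + 0.4·√13924 + 0.2·√289 = 0.2·80 + 0.2·59 + 0.4·118 + 0.2·17 = 78.4
CE = (78.4)² = 6146.56
Risk premium = EV − CE = 7603.6 − 6146.56 = 1457.04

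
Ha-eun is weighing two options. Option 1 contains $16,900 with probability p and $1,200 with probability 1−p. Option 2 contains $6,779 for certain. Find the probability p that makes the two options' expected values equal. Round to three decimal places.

p·16900 + (1−p)·1200 = 6779
15700p + 1200 = 6779
p = (6779 − 1200) / 15700

p = 0.355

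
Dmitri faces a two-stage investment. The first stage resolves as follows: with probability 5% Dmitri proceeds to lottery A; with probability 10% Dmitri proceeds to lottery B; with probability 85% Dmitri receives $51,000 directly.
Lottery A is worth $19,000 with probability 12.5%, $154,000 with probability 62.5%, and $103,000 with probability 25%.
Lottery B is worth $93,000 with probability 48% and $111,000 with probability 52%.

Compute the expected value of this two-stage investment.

$59,804.75

EV(A) = 0.125 × 19000 + 0.625 × 154000 + 0.25 × 103000 = 2375 + 96250 + 25750 = 124375
EV(B) = 0.48 × 93000 + 0.52 × 111000 = 44640 + 57720 = 102360
Branch C: 51000 (certain)
Overall = 0.05 × 124375 + 0.1 × 102360 + 0.85 × 51000 = 6218.75 + 10236 + 43350 = 59804.75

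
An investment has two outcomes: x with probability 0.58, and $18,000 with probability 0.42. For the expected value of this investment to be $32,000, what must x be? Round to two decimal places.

0.58·x + 0.42·18000 = 32000
0.58·x = 32000 − 7560 = 24440
x = 24440 / 0.58 = 42137.9310

x = $42,137.93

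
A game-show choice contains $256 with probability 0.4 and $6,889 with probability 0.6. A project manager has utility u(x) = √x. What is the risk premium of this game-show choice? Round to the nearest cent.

E[u] = 0.4·√256 + 0.6·√6889 = 0.4·16 + 0.6·83 = 56.2
CE = (56.2)² = 3158.44
Risk premium = EV − CE = 4235.8 − 3158.44 = 1077.36

$1,077.36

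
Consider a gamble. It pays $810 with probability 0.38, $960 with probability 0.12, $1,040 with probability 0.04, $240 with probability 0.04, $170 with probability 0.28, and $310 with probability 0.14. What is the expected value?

$565.20

EV = 0.38 × 810 + 0.12 × 960 + 0.04 × 1040 + 0.04 × 240 + 0.28 × 170 + 0.14 × 310 = 307.8 + 115.2 + 41.6 + 9.6 + 47.6 + 43.4 = 565.2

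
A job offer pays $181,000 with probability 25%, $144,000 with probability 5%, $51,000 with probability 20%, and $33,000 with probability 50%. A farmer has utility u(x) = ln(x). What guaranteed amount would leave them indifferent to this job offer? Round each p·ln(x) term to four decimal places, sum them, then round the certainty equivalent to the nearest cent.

$59,308.03

E[u] = 0.25·ln(181000) + 0.05·ln(144000) + 0.2·ln(51000) + 0.5·ln(33000) = 3.0266 + 0.5939 + 2.1679 + 5.2021 = 10.9905
CE = e^10.9905 ≈ 59308.03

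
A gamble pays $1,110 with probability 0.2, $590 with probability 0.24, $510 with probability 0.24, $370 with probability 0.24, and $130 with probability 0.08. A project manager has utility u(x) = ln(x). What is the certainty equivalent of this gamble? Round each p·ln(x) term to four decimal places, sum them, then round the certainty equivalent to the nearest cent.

$512.09

E[u] = 0.2·ln(1110) + 0.24·ln(590) + 0.24·ln(510) + 0.24·ln(370) + 0.08·ln(130) = 1.4024 + 1.5312 + 1.4963 + 1.4192 + 0.3894 = 6.2385
CE = e^6.2385 ≈ 512.09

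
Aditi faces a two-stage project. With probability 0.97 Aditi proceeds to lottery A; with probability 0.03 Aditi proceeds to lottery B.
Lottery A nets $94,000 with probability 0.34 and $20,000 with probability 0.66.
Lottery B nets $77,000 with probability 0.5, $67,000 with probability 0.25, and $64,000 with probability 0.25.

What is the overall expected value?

EV(A) = 0.34 × 94000 + 0.66 × 20000 = 31960 + 13200 = 45160
EV(B) = 0.5 × 77000 + 0.25 × 67000 + 0.25 × 64000 = 38500 + 16750 + 16000 = 71250
Overall = 0.97 × 45160 + 0.03 × 71250 = 43805.2 + 2137.5 = 45942.7

$45,942.70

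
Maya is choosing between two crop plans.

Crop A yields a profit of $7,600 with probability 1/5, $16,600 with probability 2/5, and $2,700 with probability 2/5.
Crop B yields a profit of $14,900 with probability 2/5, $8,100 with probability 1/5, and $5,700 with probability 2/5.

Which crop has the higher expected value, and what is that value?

Crop B ($9,860)

Crop A = 1/5 × 7600 + 2/5 × 16600 + 2/5 × 2700 = 1520 + 6640 + 1080 = 9240
Crop B = 2/5 × 14900 + 1/5 × 8100 + 2/5 × 5700 = 5960 + 1620 + 2280 = 9860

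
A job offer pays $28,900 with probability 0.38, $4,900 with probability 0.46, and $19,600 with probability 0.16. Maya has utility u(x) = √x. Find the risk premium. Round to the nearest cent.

$2,163.36

E[u] = 0.38·√28900 + 0.46·√4900 + 0.16·√19600 = 0.38·170 + 0.46·70 + 0.16·140 = 119.2
CE = (119.2)² = 14208.64
Risk premium = EV − CE = 16372 − 14208.64 = 2163.36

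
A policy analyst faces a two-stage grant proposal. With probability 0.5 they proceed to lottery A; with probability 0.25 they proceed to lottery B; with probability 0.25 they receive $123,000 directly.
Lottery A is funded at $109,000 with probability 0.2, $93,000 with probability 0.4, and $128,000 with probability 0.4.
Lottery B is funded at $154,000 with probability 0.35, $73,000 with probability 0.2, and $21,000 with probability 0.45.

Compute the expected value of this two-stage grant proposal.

$105,337.50

EV(A) = 0.2 × 109000 + 0.4 × 93000 + 0.4 × 128000 = 21800 + 37200 + 51200 = 110200
EV(B) = 0.35 × 154000 + 0.2 × 73000 + 0.45 × 21000 = 53900 + 14600 + 9450 = 77950
Branch C: 123000 (certain)
Overall = 0.5 × 110200 + 0.25 × 77950 + 0.25 × 123000 = 55100 + 19487.5 + 30750 = 105337.5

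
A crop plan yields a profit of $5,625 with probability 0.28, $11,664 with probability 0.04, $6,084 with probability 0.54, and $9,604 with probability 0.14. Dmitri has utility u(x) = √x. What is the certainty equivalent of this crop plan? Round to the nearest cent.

E[u] = 0.28·√5625 + 0.04·√11664 + 0.54·√6084 + 0.14·√9604 = 0.28·75 + 0.04·108 + 0.54·78 + 0.14·98 = 81.16
CE = (81.16)² = 6586.9456

$6,586.95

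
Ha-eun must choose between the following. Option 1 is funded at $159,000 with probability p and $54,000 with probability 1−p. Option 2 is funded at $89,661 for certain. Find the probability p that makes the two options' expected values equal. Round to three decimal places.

p·159000 + (1−p)·54000 = 89661
105000p + 54000 = 89661
p = (89661 − 54000) / 105000

p = 0.340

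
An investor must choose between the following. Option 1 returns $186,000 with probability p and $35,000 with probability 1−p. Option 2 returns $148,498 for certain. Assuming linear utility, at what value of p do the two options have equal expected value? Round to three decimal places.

p = 0.752

p·186000 + (1−p)·35000 = 148498
151000p + 35000 = 148498
p = (148498 − 35000) / 151000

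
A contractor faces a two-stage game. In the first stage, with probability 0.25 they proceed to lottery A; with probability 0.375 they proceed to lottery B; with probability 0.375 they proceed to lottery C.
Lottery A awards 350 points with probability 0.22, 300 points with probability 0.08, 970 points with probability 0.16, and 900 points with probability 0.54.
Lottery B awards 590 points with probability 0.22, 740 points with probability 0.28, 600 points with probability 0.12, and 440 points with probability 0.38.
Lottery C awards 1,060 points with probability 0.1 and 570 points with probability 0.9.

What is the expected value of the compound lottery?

633.75 points

EV(A) = 0.22 × 350 + 0.08 × 300 + 0.16 × 970 + 0.54 × 900 = 77 + 24 + 155.2 + 486 = 742.2
EV(B) = 0.22 × 590 + 0.28 × 740 + 0.12 × 600 + 0.38 × 440 = 129.8 + 207.2 + 72 + 167.2 = 576.2
EV(C) = 0.1 × 1060 + 0.9 × 570 = 106 + 513 = 619
Overall = 0.25 × 742.2 + 0.375 × 576.2 + 0.375 × 619 = 185.55 + 216.075 + 232.125 = 633.75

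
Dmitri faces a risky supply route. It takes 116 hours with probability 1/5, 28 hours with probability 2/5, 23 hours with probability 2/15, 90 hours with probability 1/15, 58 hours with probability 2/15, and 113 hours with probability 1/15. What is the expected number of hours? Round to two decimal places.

EV = 1/5 × 116 + 2/5 × 28 + 2/15 × 23 + 1/15 × 90 + 2/15 × 58 + 1/15 × 113 = 23.2 + 11.2 + 3.0667 + 6 + 7.7333 + 7.5333 = 58.7333

58.73 hours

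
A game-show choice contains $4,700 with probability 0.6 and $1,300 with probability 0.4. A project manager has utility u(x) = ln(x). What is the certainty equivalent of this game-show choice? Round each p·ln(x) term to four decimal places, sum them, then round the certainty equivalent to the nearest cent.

E[u] = 0.6·ln(4700) + 0.4·ln(1300) = 5.0732 + 2.8680 = 7.9412
CE = e^7.9412 ≈ 2810.73

$2,810.73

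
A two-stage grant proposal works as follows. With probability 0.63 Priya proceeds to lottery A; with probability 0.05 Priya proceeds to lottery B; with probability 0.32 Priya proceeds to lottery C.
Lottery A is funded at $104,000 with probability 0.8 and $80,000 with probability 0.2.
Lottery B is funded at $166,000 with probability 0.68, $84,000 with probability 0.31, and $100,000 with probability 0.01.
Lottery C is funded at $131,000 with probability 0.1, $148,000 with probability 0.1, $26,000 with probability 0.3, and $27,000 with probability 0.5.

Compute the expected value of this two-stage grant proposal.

$85,236

EV(A) = 0.8 × 104000 + 0.2 × 80000 = 83200 + 16000 = 99200
EV(B) = 0.68 × 166000 + 0.31 × 84000 + 0.01 × 100000 = 112880 + 26040 + 1000 = 139920
EV(C) = 0.1 × 131000 + 0.1 × 148000 + 0.3 × 26000 + 0.5 × 27000 = 13100 + 14800 + 7800 + 13500 = 49200
Overall = 0.63 × 99200 + 0.05 × 139920 + 0.32 × 49200 = 62496 + 6996 + 15744 = 85236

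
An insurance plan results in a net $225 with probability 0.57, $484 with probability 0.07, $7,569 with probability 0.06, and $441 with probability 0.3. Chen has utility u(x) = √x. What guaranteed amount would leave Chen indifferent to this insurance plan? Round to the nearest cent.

$466.99

E[u] = 0.57·√225 + 0.07·√484 + 0.06·√7569 + 0.3·√441 = 0.57·15 + 0.07·22 + 0.06·87 + 0.3·21 = 21.61
CE = (21.61)² = 466.9921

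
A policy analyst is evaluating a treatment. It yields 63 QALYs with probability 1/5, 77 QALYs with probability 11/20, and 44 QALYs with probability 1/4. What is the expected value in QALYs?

65.95 QALYs

EV = 1/5 × 63 + 11/20 × 77 + 1/4 × 44 = 12.6 + 42.35 + 11 = 65.95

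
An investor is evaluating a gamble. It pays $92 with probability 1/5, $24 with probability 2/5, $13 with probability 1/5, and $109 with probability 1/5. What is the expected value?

EV = 1/5 × 92 + 2/5 × 24 + 1/5 × 13 + 1/5 × 109 = 18.4 + 9.6 + 2.6 + 21.8 = 52.4

$52.40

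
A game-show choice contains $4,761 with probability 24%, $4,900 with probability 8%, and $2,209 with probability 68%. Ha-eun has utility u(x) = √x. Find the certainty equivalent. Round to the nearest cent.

$2,928.97

E[u] = 0.24·√4761 + 0.08·√4900 + 0.68·√2209 = 0.24·69 + 0.08·70 + 0.68·47 = 54.12
CE = (54.12)² = 2928.9744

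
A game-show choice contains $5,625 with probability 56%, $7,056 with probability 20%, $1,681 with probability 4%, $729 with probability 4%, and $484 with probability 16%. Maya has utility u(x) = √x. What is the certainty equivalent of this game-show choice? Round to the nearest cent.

$4,230.20

E[u] = 0.56·√5625 + 0.2·√7056 + 0.04·√1681 + 0.04·√729 + 0.16·√484 = 0.56·75 + 0.2·84 + 0.04·41 + 0.04·27 + 0.16·22 = 65.04
CE = (65.04)² = 4230.2016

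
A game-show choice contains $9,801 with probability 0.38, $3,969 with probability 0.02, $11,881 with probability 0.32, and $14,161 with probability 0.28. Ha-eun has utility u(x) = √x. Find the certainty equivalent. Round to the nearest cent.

E[u] = 0.38·√9801 + 0.02·√3969 + 0.32·√11881 + 0.28·√14161 = 0.38·99 + 0.02·63 + 0.32·109 + 0.28·119 = 107.08
CE = (107.08)² = 11466.1264

$11,466.13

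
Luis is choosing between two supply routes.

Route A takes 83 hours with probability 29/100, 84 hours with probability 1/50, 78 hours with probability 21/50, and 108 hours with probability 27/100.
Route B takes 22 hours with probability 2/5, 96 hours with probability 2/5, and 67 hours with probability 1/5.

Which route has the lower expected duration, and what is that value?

Route A = 29/100 × 83 + 1/50 × 84 + 21/50 × 78 + 27/100 × 108 = 24.07 + 1.68 + 32.76 + 29.16 = 87.67
Route B = 2/5 × 22 + 2/5 × 96 + 1/5 × 67 = 8.8 + 38.4 + 13.4 = 60.6

Route B (60.6 hours)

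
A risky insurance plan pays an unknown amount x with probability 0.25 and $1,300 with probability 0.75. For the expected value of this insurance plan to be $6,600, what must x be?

0.25·x + 0.75·1300 = 6600
0.25·x = 6600 − 975 = 5625
x = 5625 / 0.25 = 22500

x = $22,500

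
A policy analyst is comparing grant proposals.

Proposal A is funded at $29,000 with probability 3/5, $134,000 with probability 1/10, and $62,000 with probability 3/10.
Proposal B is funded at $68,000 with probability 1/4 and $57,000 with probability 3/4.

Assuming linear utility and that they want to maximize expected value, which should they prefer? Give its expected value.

Proposal B ($59,750)

Proposal A = 3/5 × 29000 + 1/10 × 134000 + 3/10 × 62000 = 17400 + 13400 + 18600 = 49400
Proposal B = 1/4 × 68000 + 3/4 × 57000 = 17000 + 42750 = 59750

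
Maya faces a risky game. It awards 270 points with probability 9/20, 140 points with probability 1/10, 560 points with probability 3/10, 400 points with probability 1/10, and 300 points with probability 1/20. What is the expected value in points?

EV = 9/20 × 270 + 1/10 × 140 + 3/10 × 560 + 1/10 × 400 + 1/20 × 300 = 121.5 + 14 + 168 + 40 + 15 = 358.5

358.5 points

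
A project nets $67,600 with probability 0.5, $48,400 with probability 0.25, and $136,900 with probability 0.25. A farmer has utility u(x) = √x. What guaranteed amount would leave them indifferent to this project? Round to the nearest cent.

E[u] = 0.5·√67600 + 0.25·√48400 + 0.25·√136900 = 0.5·260 + 0.25·220 + 0.25·370 = 277.5
CE = (277.5)² = 77006.25

$77,006.25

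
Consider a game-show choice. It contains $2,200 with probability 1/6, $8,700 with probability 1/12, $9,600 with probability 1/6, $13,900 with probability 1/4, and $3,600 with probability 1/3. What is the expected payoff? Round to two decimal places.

$7,366.67

EV = 1/6 × 2200 + 1/12 × 8700 + 1/6 × 9600 + 1/4 × 13900 + 1/3 × 3600 = 366.6667 + 725 + 1600 + 3475 + 1200 = 7366.6667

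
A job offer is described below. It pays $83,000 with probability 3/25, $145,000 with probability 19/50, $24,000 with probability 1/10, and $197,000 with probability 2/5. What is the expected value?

EV = 3/25 × 83000 + 19/50 × 145000 + 1/10 × 24000 + 2/5 × 197000 = 9960 + 55100 + 2400 + 78800 = 146260

$146,260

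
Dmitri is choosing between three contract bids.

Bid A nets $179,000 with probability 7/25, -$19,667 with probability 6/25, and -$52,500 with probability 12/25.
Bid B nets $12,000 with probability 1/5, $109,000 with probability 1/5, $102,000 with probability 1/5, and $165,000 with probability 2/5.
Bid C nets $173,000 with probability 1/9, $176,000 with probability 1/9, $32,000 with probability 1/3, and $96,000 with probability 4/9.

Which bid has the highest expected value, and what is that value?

Bid B ($110,600)

Bid A = 7/25 × 179000 + 6/25 × (-19667) + 12/25 × (-52500) = 50120 − 4720.08 − 25200 = 20199.92
Bid B = 1/5 × 12000 + 1/5 × 109000 + 1/5 × 102000 + 2/5 × 165000 = 2400 + 21800 + 20400 + 66000 = 110600
Bid C = 1/9 × 173000 + 1/9 × 176000 + 1/3 × 32000 + 4/9 × 96000 = 19222.2222 + 19555.5556 + 10666.6667 + 42666.6667 = 92111.1111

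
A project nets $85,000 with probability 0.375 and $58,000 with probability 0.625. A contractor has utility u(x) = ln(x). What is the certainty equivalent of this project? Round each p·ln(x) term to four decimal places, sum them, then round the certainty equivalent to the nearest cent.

$66,936.52

E[u] = 0.375·ln(85000) + 0.625·ln(58000) = 4.2564 + 6.8551 = 11.1115
CE = e^11.1115 ≈ 66936.52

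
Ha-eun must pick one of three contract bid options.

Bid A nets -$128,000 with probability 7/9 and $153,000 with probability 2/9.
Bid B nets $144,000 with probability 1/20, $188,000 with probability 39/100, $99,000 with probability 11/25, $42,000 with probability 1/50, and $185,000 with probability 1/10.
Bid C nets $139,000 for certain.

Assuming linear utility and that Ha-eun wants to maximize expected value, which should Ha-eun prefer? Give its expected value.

Bid B ($143,420)

Bid A = 7/9 × (-128000) + 2/9 × 153000 = -99555.5556 + 34000 = -65555.5556
Bid B = 1/20 × 144000 + 39/100 × 188000 + 11/25 × 99000 + 1/50 × 42000 + 1/10 × 185000 = 7200 + 73320 + 43560 + 840 + 18500 = 143420
Bid C: 139000 (certain)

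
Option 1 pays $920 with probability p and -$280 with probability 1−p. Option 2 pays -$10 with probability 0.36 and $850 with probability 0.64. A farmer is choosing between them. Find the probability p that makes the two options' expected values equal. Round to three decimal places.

EV(Option 2) = 0.36 × (-10) + 0.64 × 850 = -3.6 + 544 = 540.4
p·920 + (1−p)·(-280) = 540.4
1200p − 280 = 540.4
p = (540.4 + 280) / 1200

p = 0.684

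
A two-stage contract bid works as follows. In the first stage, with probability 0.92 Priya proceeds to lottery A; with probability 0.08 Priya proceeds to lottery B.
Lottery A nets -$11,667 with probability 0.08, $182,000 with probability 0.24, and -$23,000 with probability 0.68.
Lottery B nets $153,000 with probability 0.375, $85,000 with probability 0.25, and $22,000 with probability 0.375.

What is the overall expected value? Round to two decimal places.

EV(A) = 0.08 × (-11667) + 0.24 × 182000 + 0.68 × (-23000) = -933.36 + 43680 − 15640 = 27106.64
EV(B) = 0.375 × 153000 + 0.25 × 85000 + 0.375 × 22000 = 57375 + 21250 + 8250 = 86875
Overall = 0.92 × 27106.64 + 0.08 × 86875 = 24938.1088 + 6950 = 31888.1088

$31,888.11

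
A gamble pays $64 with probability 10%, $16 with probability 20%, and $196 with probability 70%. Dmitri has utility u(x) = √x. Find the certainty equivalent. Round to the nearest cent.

E[u] = 0.1·√64 + 0.2·√16 + 0.7·√196 = 0.1·8 + 0.2·4 + 0.7·14 = 11.4
CE = (11.4)² = 129.96

$129.96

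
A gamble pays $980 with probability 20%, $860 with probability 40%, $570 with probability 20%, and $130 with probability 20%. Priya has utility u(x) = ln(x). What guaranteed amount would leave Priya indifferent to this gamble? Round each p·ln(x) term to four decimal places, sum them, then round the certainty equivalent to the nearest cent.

E[u] = 0.2·ln(980) + 0.4·ln(860) + 0.2·ln(570) + 0.2·ln(130) = 1.3775 + 2.7028 + 1.2691 + 0.9735 = 6.3229
CE = e^6.3229 ≈ 557.19

$557.19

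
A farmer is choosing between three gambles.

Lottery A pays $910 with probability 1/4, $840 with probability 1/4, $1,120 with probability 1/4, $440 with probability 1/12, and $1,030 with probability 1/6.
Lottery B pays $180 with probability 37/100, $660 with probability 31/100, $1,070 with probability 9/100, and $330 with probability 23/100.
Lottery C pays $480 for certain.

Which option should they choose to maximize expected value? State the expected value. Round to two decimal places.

Lottery A ($925.83)

Lottery A = 1/4 × 910 + 1/4 × 840 + 1/4 × 1120 + 1/12 × 440 + 1/6 × 1030 = 227.5 + 210 + 280 + 36.6667 + 171.6667 = 925.8333
Lottery B = 37/100 × 180 + 31/100 × 660 + 9/100 × 1070 + 23/100 × 330 = 66.6 + 204.6 + 96.3 + 75.9 = 443.4
Lottery C: 480 (certain)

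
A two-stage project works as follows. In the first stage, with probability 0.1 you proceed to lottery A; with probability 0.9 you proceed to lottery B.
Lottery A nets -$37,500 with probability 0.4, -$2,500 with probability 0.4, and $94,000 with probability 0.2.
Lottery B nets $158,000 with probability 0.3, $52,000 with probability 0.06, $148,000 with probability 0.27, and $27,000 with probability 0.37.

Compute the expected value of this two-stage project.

EV(A) = 0.4 × (-37500) + 0.4 × (-2500) + 0.2 × 94000 = -15000 − 1000 + 18800 = 2800
EV(B) = 0.3 × 158000 + 0.06 × 52000 + 0.27 × 148000 + 0.37 × 27000 = 47400 + 3120 + 39960 + 9990 = 100470
Overall = 0.1 × 2800 + 0.9 × 100470 = 280 + 90423 = 90703

$90,703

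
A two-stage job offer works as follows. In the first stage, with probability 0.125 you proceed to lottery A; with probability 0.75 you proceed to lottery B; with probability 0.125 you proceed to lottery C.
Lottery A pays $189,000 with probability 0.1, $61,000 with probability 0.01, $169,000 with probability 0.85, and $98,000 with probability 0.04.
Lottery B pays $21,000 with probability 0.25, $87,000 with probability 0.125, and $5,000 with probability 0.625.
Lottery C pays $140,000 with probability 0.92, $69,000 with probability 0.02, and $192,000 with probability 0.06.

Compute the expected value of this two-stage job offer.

$53,035

EV(A) = 0.1 × 189000 + 0.01 × 61000 + 0.85 × 169000 + 0.04 × 98000 = 18900 + 610 + 143650 + 3920 = 167080
EV(B) = 0.25 × 21000 + 0.125 × 87000 + 0.625 × 5000 = 5250 + 10875 + 3125 = 19250
EV(C) = 0.92 × 140000 + 0.02 × 69000 + 0.06 × 192000 = 128800 + 1380 + 11520 = 141700
Overall = 0.125 × 167080 + 0.75 × 19250 + 0.125 × 141700 = 20885 + 14437.5 + 17712.5 = 53035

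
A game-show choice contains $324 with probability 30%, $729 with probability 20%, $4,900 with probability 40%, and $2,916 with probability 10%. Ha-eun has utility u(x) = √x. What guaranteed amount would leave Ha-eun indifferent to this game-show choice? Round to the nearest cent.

$1,953.64

E[u] = 0.3·√324 + 0.2·√729 + 0.4·√4900 + 0.1·√2916 = 0.3·18 + 0.2·27 + 0.4·70 + 0.1·54 = 44.2
CE = (44.2)² = 1953.64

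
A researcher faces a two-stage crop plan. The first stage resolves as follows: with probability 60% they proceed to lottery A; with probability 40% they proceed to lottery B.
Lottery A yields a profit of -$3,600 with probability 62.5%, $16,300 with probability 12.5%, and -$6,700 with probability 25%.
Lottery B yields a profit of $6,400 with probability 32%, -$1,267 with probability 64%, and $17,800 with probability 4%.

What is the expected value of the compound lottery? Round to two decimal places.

EV(A) = 0.625 × (-3600) + 0.125 × 16300 + 0.25 × (-6700) = -2250 + 2037.5 − 1675 = -1887.5
EV(B) = 0.32 × 6400 + 0.64 × (-1267) + 0.04 × 17800 = 2048 − 810.88 + 712 = 1949.12
Overall = 0.6 × (-1887.5) + 0.4 × 1949.12 = -1132.5 + 779.648 = -352.852

-$352.85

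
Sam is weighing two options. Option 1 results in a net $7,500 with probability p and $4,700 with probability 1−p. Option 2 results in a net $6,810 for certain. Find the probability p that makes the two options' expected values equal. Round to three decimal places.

p·7500 + (1−p)·4700 = 6810
2800p + 4700 = 6810
p = (6810 − 4700) / 2800

p = 0.754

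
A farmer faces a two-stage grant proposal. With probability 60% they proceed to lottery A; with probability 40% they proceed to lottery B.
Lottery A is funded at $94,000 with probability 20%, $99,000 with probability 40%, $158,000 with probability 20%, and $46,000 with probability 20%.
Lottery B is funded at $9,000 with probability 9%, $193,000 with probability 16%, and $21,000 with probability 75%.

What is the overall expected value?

$78,496

EV(A) = 0.2 × 94000 + 0.4 × 99000 + 0.2 × 158000 + 0.2 × 46000 = 18800 + 39600 + 31600 + 9200 = 99200
EV(B) = 0.09 × 9000 + 0.16 × 193000 + 0.75 × 21000 = 810 + 30880 + 15750 = 47440
Overall = 0.6 × 99200 + 0.4 × 47440 = 59520 + 18976 = 78496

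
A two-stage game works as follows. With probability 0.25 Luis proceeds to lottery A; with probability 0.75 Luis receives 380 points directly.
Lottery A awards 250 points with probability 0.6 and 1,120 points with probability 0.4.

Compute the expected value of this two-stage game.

EV(A) = 0.6 × 250 + 0.4 × 1120 = 150 + 448 = 598
Branch B: 380 (certain)
Overall = 0.25 × 598 + 0.75 × 380 = 149.5 + 285 = 434.5

434.5 points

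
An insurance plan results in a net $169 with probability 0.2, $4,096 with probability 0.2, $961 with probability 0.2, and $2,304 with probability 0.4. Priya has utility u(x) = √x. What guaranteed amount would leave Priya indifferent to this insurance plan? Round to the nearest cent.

E[u] = 0.2·√169 + 0.2·√4096 + 0.2·√961 + 0.4·√2304 = 0.2·13 + 0.2·64 + 0.2·31 + 0.4·48 = 40.8
CE = (40.8)² = 1664.64

$1,664.64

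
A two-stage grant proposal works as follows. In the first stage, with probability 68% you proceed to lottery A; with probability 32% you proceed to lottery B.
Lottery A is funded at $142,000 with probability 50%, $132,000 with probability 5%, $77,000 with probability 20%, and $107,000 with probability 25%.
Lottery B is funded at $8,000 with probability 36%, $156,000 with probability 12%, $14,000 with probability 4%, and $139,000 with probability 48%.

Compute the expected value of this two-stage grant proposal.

$109,871.60

EV(A) = 0.5 × 142000 + 0.05 × 132000 + 0.2 × 77000 + 0.25 × 107000 = 71000 + 6600 + 15400 + 26750 = 119750
EV(B) = 0.36 × 8000 + 0.12 × 156000 + 0.04 × 14000 + 0.48 × 139000 = 2880 + 18720 + 560 + 66720 = 88880
Overall = 0.68 × 119750 + 0.32 × 88880 = 81430 + 28441.6 = 109871.6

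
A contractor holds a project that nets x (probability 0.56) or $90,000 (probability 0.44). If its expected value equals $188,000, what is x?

x = $265,000

0.56·x + 0.44·90000 = 188000
0.56·x = 188000 − 39600 = 148400
x = 148400 / 0.56 = 265000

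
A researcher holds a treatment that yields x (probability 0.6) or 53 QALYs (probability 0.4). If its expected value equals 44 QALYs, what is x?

x = 38 QALYs

0.6·x + 0.4·53 = 44
0.6·x = 44 − 21.2 = 22.8
x = 22.8 / 0.6 = 38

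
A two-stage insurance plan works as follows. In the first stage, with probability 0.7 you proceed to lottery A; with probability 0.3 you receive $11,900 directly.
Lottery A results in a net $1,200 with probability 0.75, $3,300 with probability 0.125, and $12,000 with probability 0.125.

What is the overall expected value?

$5,538.75

EV(A) = 0.75 × 1200 + 0.125 × 3300 + 0.125 × 12000 = 900 + 412.5 + 1500 = 2812.5
Branch B: 11900 (certain)
Overall = 0.7 × 2812.5 + 0.3 × 11900 = 1968.75 + 3570 = 5538.75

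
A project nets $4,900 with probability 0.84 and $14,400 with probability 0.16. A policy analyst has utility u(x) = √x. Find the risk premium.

$336

E[u] = 0.84·√4900 + 0.16·√14400 = 0.84·70 + 0.16·120 = 78
CE = (78)² = 6084
Risk premium = EV − CE = 6420 − 6084 = 336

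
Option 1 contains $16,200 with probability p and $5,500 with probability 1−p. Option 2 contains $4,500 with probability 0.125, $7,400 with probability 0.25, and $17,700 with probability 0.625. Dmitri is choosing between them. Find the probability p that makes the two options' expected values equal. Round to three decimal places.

EV(Option 2) = 0.125 × 4500 + 0.25 × 7400 + 0.625 × 17700 = 562.5 + 1850 + 11062.5 = 13475
p·16200 + (1−p)·5500 = 13475
10700p + 5500 = 13475
p = (13475 − 5500) / 10700

p = 0.745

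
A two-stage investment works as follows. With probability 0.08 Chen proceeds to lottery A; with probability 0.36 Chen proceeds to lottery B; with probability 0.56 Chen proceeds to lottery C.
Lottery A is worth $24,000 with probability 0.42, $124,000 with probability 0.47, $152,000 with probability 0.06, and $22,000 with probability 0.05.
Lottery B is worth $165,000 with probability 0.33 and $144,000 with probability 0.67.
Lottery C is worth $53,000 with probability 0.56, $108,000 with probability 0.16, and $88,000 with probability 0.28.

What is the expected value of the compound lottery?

$100,717.20

EV(A) = 0.42 × 24000 + 0.47 × 124000 + 0.06 × 152000 + 0.05 × 22000 = 10080 + 58280 + 9120 + 1100 = 78580
EV(B) = 0.33 × 165000 + 0.67 × 144000 = 54450 + 96480 = 150930
EV(C) = 0.56 × 53000 + 0.16 × 108000 + 0.28 × 88000 = 29680 + 17280 + 24640 = 71600
Overall = 0.08 × 78580 + 0.36 × 150930 + 0.56 × 71600 = 6286.4 + 54334.8 + 40096 = 100717.2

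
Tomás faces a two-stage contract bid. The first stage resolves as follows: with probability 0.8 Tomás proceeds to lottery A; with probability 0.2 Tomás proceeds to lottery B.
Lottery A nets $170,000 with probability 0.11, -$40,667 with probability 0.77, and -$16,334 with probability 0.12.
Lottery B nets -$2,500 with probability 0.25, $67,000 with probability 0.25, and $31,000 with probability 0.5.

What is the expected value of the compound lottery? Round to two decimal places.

EV(A) = 0.11 × 170000 + 0.77 × (-40667) + 0.12 × (-16334) = 18700 − 31313.59 − 1960.08 = -14573.67
EV(B) = 0.25 × (-2500) + 0.25 × 67000 + 0.5 × 31000 = -625 + 16750 + 15500 = 31625
Overall = 0.8 × (-14573.67) + 0.2 × 31625 = -11658.936 + 6325 = -5333.936

-$5,333.94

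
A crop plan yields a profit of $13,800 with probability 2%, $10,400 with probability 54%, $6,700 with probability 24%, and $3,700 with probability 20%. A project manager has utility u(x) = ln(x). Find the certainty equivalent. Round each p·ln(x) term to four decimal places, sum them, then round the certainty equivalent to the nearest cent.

E[u] = 0.02·ln(13800) + 0.54·ln(10400) + 0.24·ln(6700) + 0.2·ln(3700) = 0.1906 + 4.9948 + 2.1144 + 1.6432 = 8.9430
CE = e^8.9430 ≈ 7654.13

$7,654.13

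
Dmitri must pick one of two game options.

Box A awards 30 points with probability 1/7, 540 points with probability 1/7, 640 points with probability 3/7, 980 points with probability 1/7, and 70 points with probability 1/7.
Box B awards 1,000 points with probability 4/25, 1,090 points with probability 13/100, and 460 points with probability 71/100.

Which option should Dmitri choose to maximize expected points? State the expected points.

Box B (628.3 points)

Box A = 1/7 × 30 + 1/7 × 540 + 3/7 × 640 + 1/7 × 980 + 1/7 × 70 = 4.2857 + 77.1429 + 274.2857 + 140 + 10 = 505.7143
Box B = 4/25 × 1000 + 13/100 × 1090 + 71/100 × 460 = 160 + 141.7 + 326.6 = 628.3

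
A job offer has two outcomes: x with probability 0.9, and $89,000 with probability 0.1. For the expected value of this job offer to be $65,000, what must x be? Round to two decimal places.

x = $62,333.33

0.9·x + 0.1·89000 = 65000
0.9·x = 65000 − 8900 = 56100
x = 56100 / 0.9 = 62333.3333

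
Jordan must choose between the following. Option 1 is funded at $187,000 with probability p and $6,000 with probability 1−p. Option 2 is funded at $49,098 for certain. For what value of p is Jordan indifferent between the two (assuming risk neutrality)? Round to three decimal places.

p = 0.238

p·187000 + (1−p)·6000 = 49098
181000p + 6000 = 49098
p = (49098 − 6000) / 181000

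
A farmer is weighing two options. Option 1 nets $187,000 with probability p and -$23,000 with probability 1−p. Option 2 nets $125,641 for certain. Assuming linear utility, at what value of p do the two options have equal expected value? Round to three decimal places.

p·187000 + (1−p)·(-23000) = 125641
210000p − 23000 = 125641
p = (125641 + 23000) / 210000

p = 0.708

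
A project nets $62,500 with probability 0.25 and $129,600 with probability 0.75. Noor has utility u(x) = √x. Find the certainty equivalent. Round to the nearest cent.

E[u] = 0.25·√62500 + 0.75·√129600 = 0.25·250 + 0.75·360 = 332.5
CE = (332.5)² = 110556.25

$110,556.25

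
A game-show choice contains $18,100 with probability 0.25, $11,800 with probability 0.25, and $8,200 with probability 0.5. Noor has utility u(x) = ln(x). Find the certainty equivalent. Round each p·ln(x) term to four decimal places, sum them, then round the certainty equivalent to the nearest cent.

E[u] = 0.25·ln(18100) + 0.25·ln(11800) + 0.5·ln(8200) = 2.4509 + 2.3440 + 4.5059 = 9.3008
CE = e^9.3008 ≈ 10946.77

$10,946.77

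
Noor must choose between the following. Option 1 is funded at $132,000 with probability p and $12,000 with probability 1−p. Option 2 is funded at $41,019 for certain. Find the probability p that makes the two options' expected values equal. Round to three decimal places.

p·132000 + (1−p)·12000 = 41019
120000p + 12000 = 41019
p = (41019 − 12000) / 120000

p = 0.242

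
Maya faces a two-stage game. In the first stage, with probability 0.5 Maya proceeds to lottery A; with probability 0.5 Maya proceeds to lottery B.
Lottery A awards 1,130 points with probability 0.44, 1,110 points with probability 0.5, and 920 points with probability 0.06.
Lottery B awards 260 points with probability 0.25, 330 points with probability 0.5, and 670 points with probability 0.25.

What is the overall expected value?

EV(A) = 0.44 × 1130 + 0.5 × 1110 + 0.06 × 920 = 497.2 + 555 + 55.2 = 1107.4
EV(B) = 0.25 × 260 + 0.5 × 330 + 0.25 × 670 = 65 + 165 + 167.5 = 397.5
Overall = 0.5 × 1107.4 + 0.5 × 397.5 = 553.7 + 198.75 = 752.45

752.45 points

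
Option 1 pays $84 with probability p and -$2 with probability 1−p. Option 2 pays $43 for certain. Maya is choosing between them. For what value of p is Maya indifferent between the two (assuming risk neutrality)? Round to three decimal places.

p = 0.523

p·84 + (1−p)·(-2) = 43
86p − 2 = 43
p = (43 + 2) / 86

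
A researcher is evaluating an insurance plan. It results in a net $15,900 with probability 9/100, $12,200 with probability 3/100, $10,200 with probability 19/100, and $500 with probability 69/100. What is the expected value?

EV = 9/100 × 15900 + 3/100 × 12200 + 19/100 × 10200 + 69/100 × 500 = 1431 + 366 + 1938 + 345 = 4080

$4,080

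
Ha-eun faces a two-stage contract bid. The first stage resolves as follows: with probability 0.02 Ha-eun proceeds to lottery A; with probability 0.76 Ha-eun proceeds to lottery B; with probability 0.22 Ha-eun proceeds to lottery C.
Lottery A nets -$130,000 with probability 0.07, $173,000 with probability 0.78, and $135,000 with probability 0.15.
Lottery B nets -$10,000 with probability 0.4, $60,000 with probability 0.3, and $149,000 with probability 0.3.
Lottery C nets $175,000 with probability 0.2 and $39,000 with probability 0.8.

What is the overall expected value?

$62,097.80

EV(A) = 0.07 × (-130000) + 0.78 × 173000 + 0.15 × 135000 = -9100 + 134940 + 20250 = 146090
EV(B) = 0.4 × (-10000) + 0.3 × 60000 + 0.3 × 149000 = -4000 + 18000 + 44700 = 58700
EV(C) = 0.2 × 175000 + 0.8 × 39000 = 35000 + 31200 = 66200
Overall = 0.02 × 146090 + 0.76 × 58700 + 0.22 × 66200 = 2921.8 + 44612 + 14564 = 62097.8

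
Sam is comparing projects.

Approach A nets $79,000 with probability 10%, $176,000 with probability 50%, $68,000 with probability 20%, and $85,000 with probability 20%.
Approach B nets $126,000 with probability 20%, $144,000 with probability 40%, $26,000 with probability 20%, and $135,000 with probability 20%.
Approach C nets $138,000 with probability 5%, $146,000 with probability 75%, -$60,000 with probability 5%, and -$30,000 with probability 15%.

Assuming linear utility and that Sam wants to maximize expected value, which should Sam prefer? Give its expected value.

Approach A = 0.1 × 79000 + 0.5 × 176000 + 0.2 × 68000 + 0.2 × 85000 = 7900 + 88000 + 13600 + 17000 = 126500
Approach B = 0.2 × 126000 + 0.4 × 144000 + 0.2 × 26000 + 0.2 × 135000 = 25200 + 57600 + 5200 + 27000 = 115000
Approach C = 0.05 × 138000 + 0.75 × 146000 + 0.05 × (-60000) + 0.15 × (-30000) = 6900 + 109500 − 3000 − 4500 = 108900

Approach A ($126,500)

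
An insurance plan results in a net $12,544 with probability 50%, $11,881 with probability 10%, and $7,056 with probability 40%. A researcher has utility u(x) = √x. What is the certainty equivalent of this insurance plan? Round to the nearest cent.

$10,100.25

E[u] = 0.5·√12544 + 0.1·√11881 + 0.4·√7056 = 0.5·112 + 0.1·109 + 0.4·84 = 100.5
CE = (100.5)² = 10100.25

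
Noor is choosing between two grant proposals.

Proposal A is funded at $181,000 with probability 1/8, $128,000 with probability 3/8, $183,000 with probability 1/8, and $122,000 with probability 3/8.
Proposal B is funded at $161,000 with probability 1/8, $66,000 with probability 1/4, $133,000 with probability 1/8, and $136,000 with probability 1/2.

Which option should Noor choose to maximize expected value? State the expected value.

Proposal A ($139,250)

Proposal A = 1/8 × 181000 + 3/8 × 128000 + 1/8 × 183000 + 3/8 × 122000 = 22625 + 48000 + 22875 + 45750 = 139250
Proposal B = 1/8 × 161000 + 1/4 × 66000 + 1/8 × 133000 + 1/2 × 136000 = 20125 + 16500 + 16625 + 68000 = 121250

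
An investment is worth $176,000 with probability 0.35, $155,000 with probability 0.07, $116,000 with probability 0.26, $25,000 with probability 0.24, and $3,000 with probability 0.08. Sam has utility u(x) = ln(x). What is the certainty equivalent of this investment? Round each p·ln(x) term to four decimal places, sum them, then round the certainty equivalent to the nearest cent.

E[u] = 0.35·ln(176000) + 0.07·ln(155000) + 0.26·ln(116000) + 0.24·ln(25000) + 0.08·ln(3000) = 4.2274 + 0.8366 + 3.0319 + 2.4304 + 0.6405 = 11.1668
CE = e^11.1668 ≈ 70742.37

$70,742.37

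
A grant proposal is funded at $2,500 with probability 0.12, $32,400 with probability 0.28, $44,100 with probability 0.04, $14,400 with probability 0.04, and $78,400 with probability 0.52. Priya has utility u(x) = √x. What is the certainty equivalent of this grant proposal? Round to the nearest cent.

E[u] = 0.12·√2500 + 0.28·√32400 + 0.04·√44100 + 0.04·√14400 + 0.52·√78400 = 0.12·50 + 0.28·180 + 0.04·210 + 0.04·120 + 0.52·280 = 215.2
CE = (215.2)² = 46311.04

$46,311.04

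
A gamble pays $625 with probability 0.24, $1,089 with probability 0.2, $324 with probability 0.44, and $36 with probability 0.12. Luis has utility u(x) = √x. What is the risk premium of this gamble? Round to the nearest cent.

E[u] = 0.24·√625 + 0.2·√1089 + 0.44·√324 + 0.12·√36 = 0.24·25 + 0.2·33 + 0.44·18 + 0.12·6 = 21.24
CE = (21.24)² = 451.1376
Risk premium = EV − CE = 514.68 − 451.1376 = 63.5424

$63.54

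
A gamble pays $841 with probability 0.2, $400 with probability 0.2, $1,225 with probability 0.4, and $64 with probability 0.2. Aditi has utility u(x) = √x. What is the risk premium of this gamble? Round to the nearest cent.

$105.84

E[u] = 0.2·√841 + 0.2·√400 + 0.4·√1225 + 0.2·√64 = 0.2·29 + 0.2·20 + 0.4·35 + 0.2·8 = 25.4
CE = (25.4)² = 645.16
Risk premium = EV − CE = 751 − 645.16 = 105.84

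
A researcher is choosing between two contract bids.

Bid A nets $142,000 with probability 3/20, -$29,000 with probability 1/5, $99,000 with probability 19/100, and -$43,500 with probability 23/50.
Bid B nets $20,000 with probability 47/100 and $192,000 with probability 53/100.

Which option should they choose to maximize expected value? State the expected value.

Bid A = 3/20 × 142000 + 1/5 × (-29000) + 19/100 × 99000 + 23/50 × (-43500) = 21300 − 5800 + 18810 − 20010 = 14300
Bid B = 47/100 × 20000 + 53/100 × 192000 = 9400 + 101760 = 111160

Bid B ($111,160)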